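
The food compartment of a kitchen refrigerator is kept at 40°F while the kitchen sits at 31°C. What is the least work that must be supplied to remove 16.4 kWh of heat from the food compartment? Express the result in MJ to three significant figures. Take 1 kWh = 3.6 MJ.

In absolute terms T_C = 277.59 K and T_H = 304.15 K, so ΔT = 26.56 K.
The reversible limit is COP_R = T_C/ΔT = 10.45, so W_min = Q_C/COP = Q_C·ΔT/T_C.
W_min = 16.40 × 26.56/277.59 = 1.569 kWh = 5.648 MJ.

5.65 MJ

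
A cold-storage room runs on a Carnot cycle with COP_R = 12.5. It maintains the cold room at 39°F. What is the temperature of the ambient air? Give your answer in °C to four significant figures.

COP_R = T_C/(T_H − T_C) gives T_H − T_C = T_C/COP.
With T_C = 277.04 K, T_H = 277.04 × (1 + 1/12.5) = 299.20 K.
Converting, 299.20 K = 26.05°C.

26.05 °C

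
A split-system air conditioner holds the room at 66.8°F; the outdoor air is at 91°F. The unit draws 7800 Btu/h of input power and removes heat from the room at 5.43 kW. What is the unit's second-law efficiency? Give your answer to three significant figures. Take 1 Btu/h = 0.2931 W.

Converting, Q̇_C = 5.430 kW = 18530 Btu/h, so COP_actual = Q̇_C/Ẇ = 18530/7800 = 2.375.
In absolute terms T_C = 292.48 K and T_H = 305.93 K, so ΔT = 13.44 K.
COP_Carnot = T_C/ΔT = 292.48/13.44 = 21.75.
η_II = COP_actual/COP_Carnot = 2.375/21.75 = 0.1092.

0.109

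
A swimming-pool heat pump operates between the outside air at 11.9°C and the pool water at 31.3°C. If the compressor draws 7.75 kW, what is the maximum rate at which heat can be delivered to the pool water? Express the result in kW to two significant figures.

120 kW

In absolute terms T_C = 285.05 K and T_H = 304.45 K, so ΔT = 19.40 K.
COP_Carnot = T_H/ΔT = 304.45/19.40 = 15.69.
Q̇_max = COP_Carnot × Ẇ = 15.69 × 7.750 kW = 121.6 kW.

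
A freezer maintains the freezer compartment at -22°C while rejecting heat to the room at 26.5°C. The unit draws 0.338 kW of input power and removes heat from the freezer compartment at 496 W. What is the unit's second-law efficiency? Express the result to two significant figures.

Converting, Q̇_C = 496.0 W = 0.4960 kW, so COP_actual = Q̇_C/Ẇ = 0.4960/0.3380 = 1.467.
In absolute terms T_C = 251.15 K and T_H = 299.65 K, so ΔT = 48.50 K.
COP_Carnot = T_C/ΔT = 251.15/48.50 = 5.178.
η_II = COP_actual/COP_Carnot = 1.467/5.178 = 0.2834.

0.28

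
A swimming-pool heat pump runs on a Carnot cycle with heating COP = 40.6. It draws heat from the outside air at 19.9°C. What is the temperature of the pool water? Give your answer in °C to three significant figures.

27.3 °C

COP_HP = T_H/(T_H − T_C) rearranges to T_H = COP·T_C/(COP − 1).
With T_C = 293.05 K, T_H = 40.6 × 293.05/39.60 = 300.45 K.
Converting, 300.45 K = 27.30°C.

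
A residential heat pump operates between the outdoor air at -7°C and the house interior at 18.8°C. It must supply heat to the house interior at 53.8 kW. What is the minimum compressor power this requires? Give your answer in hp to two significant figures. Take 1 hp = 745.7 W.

In absolute terms T_C = 266.15 K and T_H = 291.95 K, so ΔT = 25.80 K.
COP_Carnot = T_H/ΔT = 291.95/25.80 = 11.32.
Ẇ_min = Q̇/COP_Carnot = 53.80/11.32 = 4.754 kW = 6.376 hp.

6.4 hp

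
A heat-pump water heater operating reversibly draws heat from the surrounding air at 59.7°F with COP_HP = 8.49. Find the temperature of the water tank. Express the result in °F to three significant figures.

129 °F

COP_HP = T_H/(T_H − T_C) rearranges to T_H = COP·T_C/(COP − 1).
With T_C = 288.54 K, T_H = 8.49 × 288.54/7.490 = 327.06 K.
Converting, 327.06 K = 129.04°F.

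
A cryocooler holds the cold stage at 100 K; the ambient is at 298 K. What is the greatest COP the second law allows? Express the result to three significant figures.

0.505

The reservoir spacing is ΔT = 298 − 100 = 198.0 K.
For a reversible cycle, COP_Carnot = T_C/ΔT = 100.00/198.0 = 0.5051.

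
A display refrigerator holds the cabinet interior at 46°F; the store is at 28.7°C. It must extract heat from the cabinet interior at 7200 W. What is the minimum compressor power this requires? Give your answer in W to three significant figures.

536 W

In absolute terms T_C = 280.93 K and T_H = 301.85 K, so ΔT = 20.92 K.
COP_Carnot = T_C/ΔT = 280.93/20.92 = 13.43.
Ẇ_min = Q̇/COP_Carnot = 7200/13.43 = 536.2 W.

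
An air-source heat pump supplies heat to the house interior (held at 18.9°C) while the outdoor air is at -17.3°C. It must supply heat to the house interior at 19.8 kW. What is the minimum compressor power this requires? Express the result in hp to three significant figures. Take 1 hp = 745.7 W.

3.29 hp

In absolute terms T_C = 255.85 K and T_H = 292.05 K, so ΔT = 36.20 K.
COP_Carnot = T_H/ΔT = 292.05/36.20 = 8.068.
Ẇ_min = Q̇/COP_Carnot = 19.80/8.068 = 2.454 kW = 3.291 hp.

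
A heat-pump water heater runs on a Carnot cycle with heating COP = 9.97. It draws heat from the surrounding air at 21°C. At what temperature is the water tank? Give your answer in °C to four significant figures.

COP_HP = T_H/(T_H − T_C) rearranges to T_H = COP·T_C/(COP − 1).
With T_C = 294.15 K, T_H = 9.97 × 294.15/8.970 = 326.94 K.
Converting, 326.94 K = 53.79°C.

53.79 °C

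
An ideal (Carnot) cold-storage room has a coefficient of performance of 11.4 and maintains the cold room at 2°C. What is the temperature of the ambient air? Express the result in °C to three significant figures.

COP_R = T_C/(T_H − T_C) gives T_H − T_C = T_C/COP.
With T_C = 275.15 K, T_H = 275.15 × (1 + 1/11.4) = 299.29 K.
Converting, 299.29 K = 26.14°C.

26.1 °C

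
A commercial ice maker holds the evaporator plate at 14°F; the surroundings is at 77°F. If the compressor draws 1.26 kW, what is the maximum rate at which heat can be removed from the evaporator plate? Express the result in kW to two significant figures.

In absolute terms T_C = 263.15 K and T_H = 298.15 K, so ΔT = 35.00 K.
COP_Carnot = T_C/ΔT = 263.15/35.00 = 7.519.
Q̇_max = COP_Carnot × Ẇ = 7.519 × 1.260 kW = 9.473 kW.

9.5 kW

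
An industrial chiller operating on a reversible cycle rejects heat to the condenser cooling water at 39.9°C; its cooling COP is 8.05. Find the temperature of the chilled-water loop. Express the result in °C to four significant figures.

For a Carnot refrigerator COP_R = T_C/(T_H − T_C), so T_C = COP·T_H/(1 + COP).
With T_H = 313.05 K, T_C = 8.05 × 313.05/9.050 = 278.46 K.
Converting, 278.46 K = 5.31°C.

5.309 °C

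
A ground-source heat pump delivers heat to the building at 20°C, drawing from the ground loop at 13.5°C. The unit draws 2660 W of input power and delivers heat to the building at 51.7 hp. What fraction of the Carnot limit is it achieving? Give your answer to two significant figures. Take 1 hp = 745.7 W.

0.32

Converting, Q̇_H = 51.70 hp = 38550 W, so COP_actual = Q̇_H/Ẇ = 38550/2660 = 14.49.
In absolute terms T_C = 286.65 K and T_H = 293.15 K, so ΔT = 6.500 K.
COP_Carnot = T_H/ΔT = 293.15/6.500 = 45.10.
η_II = COP_actual/COP_Carnot = 14.49/45.10 = 0.3214.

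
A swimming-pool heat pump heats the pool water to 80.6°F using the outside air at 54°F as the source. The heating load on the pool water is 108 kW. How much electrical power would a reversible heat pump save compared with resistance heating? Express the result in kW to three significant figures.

In absolute terms T_C = 285.37 K and T_H = 300.15 K, so ΔT = 14.78 K.
COP_Carnot = T_H/ΔT = 300.15/14.78 = 20.31.
Resistance heating needs Ẇ_res = Q̇_H = 108.0 kW; the reversible heat pump needs only Ẇ_hp = Q̇_H/COP = 5.317 kW.
Saving = 108.0 − 5.317 = 102.7 kW.

103 kW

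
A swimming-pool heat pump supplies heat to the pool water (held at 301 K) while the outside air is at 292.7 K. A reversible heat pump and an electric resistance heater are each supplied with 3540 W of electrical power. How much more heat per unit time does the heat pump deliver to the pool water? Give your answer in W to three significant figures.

125000 W

The reservoir spacing is ΔT = 301 − 292.7 = 8.300 K.
COP_Carnot = T_H/ΔT = 301.00/8.300 = 36.27.
The heat pump delivers Q̇_H = COP × Ẇ = 128400 W; the resistance heater delivers Ẇ = 3540 W.
Extra = (COP − 1)·Ẇ = 124800 W.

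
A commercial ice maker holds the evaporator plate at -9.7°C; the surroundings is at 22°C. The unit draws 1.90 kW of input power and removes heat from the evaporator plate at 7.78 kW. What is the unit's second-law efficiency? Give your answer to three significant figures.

0.493

COP_actual = Q̇_C/Ẇ = 7.780/1.900 = 4.095.
In absolute terms T_C = 263.45 K and T_H = 295.15 K, so ΔT = 31.70 K.
COP_Carnot = T_C/ΔT = 263.45/31.70 = 8.311.
η_II = COP_actual/COP_Carnot = 4.095/8.311 = 0.4927.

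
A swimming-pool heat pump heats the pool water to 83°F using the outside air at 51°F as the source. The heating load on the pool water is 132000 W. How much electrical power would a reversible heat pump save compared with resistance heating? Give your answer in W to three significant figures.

124000 W

In absolute terms T_C = 283.71 K and T_H = 301.48 K, so ΔT = 17.78 K.
COP_Carnot = T_H/ΔT = 301.48/17.78 = 16.96.
Resistance heating needs Ẇ_res = Q̇_H = 132000 W; the reversible heat pump needs only Ẇ_hp = Q̇_H/COP = 7784 W.
Saving = 132000 − 7784 = 124200 W.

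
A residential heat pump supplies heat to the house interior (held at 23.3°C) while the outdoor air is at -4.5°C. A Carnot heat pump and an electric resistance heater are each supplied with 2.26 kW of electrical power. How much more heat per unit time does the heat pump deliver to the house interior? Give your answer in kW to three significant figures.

In absolute terms T_C = 268.65 K and T_H = 296.45 K, so ΔT = 27.80 K.
COP_Carnot = T_H/ΔT = 296.45/27.80 = 10.66.
The heat pump delivers Q̇_H = COP × Ẇ = 24.10 kW; the resistance heater delivers Ẇ = 2.260 kW.
Extra = (COP − 1)·Ẇ = 21.84 kW.

21.8 kW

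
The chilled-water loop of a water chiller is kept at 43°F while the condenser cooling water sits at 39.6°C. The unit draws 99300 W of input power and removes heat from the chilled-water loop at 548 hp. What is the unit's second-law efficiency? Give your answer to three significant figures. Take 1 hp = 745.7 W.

Converting, Q̇_C = 548.0 hp = 408600 W, so COP_actual = Q̇_C/Ẇ = 408600/99300 = 4.115.
In absolute terms T_C = 279.26 K and T_H = 312.75 K, so ΔT = 33.49 K.
COP_Carnot = T_C/ΔT = 279.26/33.49 = 8.339.
η_II = COP_actual/COP_Carnot = 4.115/8.339 = 0.4935.

0.493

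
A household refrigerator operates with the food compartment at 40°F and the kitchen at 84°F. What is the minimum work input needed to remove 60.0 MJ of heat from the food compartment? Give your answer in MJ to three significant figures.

5.28 MJ

In absolute terms T_C = 277.59 K and T_H = 302.04 K, so ΔT = 24.44 K.
The reversible limit is COP_R = T_C/ΔT = 11.36, so W_min = Q_C/COP = Q_C·ΔT/T_C.
W_min = 60.00 × 24.44/277.59 = 5.283 MJ.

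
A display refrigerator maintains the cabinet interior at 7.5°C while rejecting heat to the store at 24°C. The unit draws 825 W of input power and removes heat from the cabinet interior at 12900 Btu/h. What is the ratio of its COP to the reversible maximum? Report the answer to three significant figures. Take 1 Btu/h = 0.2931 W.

Converting, Q̇_C = 12900 Btu/h = 3781 W, so COP_actual = Q̇_C/Ẇ = 3781/825.0 = 4.583.
In absolute terms T_C = 280.65 K and T_H = 297.15 K, so ΔT = 16.50 K.
COP_Carnot = T_C/ΔT = 280.65/16.50 = 17.01.
η_II = COP_actual/COP_Carnot = 4.583/17.01 = 0.2694.

0.269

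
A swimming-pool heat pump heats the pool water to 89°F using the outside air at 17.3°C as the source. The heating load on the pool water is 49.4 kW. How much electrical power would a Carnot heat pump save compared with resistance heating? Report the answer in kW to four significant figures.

In absolute terms T_C = 290.45 K and T_H = 304.82 K, so ΔT = 14.37 K.
COP_Carnot = T_H/ΔT = 304.82/14.37 = 21.22.
Resistance heating needs Ẇ_res = Q̇_H = 49.40 kW; the reversible heat pump needs only Ẇ_hp = Q̇_H/COP = 2.328 kW.
Saving = 49.40 − 2.328 = 47.07 kW.

47.07 kW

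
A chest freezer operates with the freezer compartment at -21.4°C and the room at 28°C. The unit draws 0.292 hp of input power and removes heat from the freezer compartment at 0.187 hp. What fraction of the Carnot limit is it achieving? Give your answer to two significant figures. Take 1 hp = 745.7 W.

COP_actual = Q̇_C/Ẇ = 0.1870/0.2920 = 0.6404.
In absolute terms T_C = 251.75 K and T_H = 301.15 K, so ΔT = 49.40 K.
COP_Carnot = T_C/ΔT = 251.75/49.40 = 5.096.
η_II = COP_actual/COP_Carnot = 0.6404/5.096 = 0.1257.

0.13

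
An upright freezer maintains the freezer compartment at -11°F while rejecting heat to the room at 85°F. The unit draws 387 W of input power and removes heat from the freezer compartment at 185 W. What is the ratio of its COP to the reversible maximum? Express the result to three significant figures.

COP_actual = Q̇_C/Ẇ = 185.0/387.0 = 0.4780.
In absolute terms T_C = 249.26 K and T_H = 302.59 K, so ΔT = 53.33 K.
COP_Carnot = T_C/ΔT = 249.26/53.33 = 4.674.
η_II = COP_actual/COP_Carnot = 0.4780/4.674 = 0.1023.

0.102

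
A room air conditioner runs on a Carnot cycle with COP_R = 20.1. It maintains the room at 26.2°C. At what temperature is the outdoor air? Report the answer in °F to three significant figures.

106 °F

COP_R = T_C/(T_H − T_C) gives T_H − T_C = T_C/COP.
With T_C = 299.35 K, T_H = 299.35 × (1 + 1/20.1) = 314.24 K.
Converting, 314.24 K = 105.97°F.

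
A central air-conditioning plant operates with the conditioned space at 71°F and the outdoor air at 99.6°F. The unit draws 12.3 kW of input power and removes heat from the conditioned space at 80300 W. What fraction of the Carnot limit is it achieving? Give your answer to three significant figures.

0.352

Converting, Q̇_C = 80300 W = 80.30 kW, so COP_actual = Q̇_C/Ẇ = 80.30/12.30 = 6.528.
In absolute terms T_C = 294.82 K and T_H = 310.71 K, so ΔT = 15.89 K.
COP_Carnot = T_C/ΔT = 294.82/15.89 = 18.55.
η_II = COP_actual/COP_Carnot = 6.528/18.55 = 0.3518.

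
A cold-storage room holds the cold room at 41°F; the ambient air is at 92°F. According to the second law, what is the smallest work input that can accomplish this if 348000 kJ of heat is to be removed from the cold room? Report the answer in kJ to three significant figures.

35400 kJ

In absolute terms T_C = 278.15 K and T_H = 306.48 K, so ΔT = 28.33 K.
The reversible limit is COP_R = T_C/ΔT = 9.817, so W_min = Q_C/COP = Q_C·ΔT/T_C.
W_min = 348000 × 28.33/278.15 = 35450 kJ.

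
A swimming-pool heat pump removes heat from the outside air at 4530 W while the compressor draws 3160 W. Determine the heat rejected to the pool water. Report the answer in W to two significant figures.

For a cyclic device the first law requires Q̇_H = Q̇_C + Ẇ.
Q̇_H = Q̇_C + Ẇ = 7690 W.

7700 W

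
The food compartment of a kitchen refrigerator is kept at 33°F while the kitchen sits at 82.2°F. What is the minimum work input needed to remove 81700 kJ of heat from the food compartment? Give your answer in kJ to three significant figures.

In absolute terms T_C = 273.71 K and T_H = 301.04 K, so ΔT = 27.33 K.
The reversible limit is COP_R = T_C/ΔT = 10.01, so W_min = Q_C/COP = Q_C·ΔT/T_C.
W_min = 81700 × 27.33/273.71 = 8159 kJ.

8160 kJ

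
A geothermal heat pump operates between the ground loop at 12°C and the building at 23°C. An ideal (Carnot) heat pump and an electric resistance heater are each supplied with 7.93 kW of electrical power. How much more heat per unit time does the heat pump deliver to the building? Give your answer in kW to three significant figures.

In absolute terms T_C = 285.15 K and T_H = 296.15 K, so ΔT = 11.00 K.
COP_Carnot = T_H/ΔT = 296.15/11.00 = 26.92.
The heat pump delivers Q̇_H = COP × Ẇ = 213.5 kW; the resistance heater delivers Ẇ = 7.930 kW.
Extra = (COP − 1)·Ẇ = 205.6 kW.

206 kW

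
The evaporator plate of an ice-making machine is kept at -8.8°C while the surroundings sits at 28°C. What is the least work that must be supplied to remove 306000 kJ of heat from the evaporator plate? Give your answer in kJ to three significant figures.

42600 kJ

In absolute terms T_C = 264.35 K and T_H = 301.15 K, so ΔT = 36.80 K.
The reversible limit is COP_R = T_C/ΔT = 7.183, so W_min = Q_C/COP = Q_C·ΔT/T_C.
W_min = 306000 × 36.80/264.35 = 42600 kJ.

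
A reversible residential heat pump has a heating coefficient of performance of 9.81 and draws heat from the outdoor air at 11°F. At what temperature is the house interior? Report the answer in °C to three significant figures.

18.0 °C

COP_HP = T_H/(T_H − T_C) rearranges to T_H = COP·T_C/(COP − 1).
With T_C = 261.48 K, T_H = 9.81 × 261.48/8.810 = 291.16 K.
Converting, 291.16 K = 18.01°C.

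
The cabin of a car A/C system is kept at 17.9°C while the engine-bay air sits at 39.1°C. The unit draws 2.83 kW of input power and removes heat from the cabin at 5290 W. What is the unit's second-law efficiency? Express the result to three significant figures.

Converting, Q̇_C = 5290 W = 5.290 kW, so COP_actual = Q̇_C/Ẇ = 5.290/2.830 = 1.869.
In absolute terms T_C = 291.05 K and T_H = 312.25 K, so ΔT = 21.20 K.
COP_Carnot = T_C/ΔT = 291.05/21.20 = 13.73.
η_II = COP_actual/COP_Carnot = 1.869/13.73 = 0.1362.

0.136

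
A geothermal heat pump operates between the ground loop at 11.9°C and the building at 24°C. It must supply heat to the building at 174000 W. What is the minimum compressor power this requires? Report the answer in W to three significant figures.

7090 W

In absolute terms T_C = 285.05 K and T_H = 297.15 K, so ΔT = 12.10 K.
COP_Carnot = T_H/ΔT = 297.15/12.10 = 24.56.
Ẇ_min = Q̇/COP_Carnot = 174000/24.56 = 7085 W.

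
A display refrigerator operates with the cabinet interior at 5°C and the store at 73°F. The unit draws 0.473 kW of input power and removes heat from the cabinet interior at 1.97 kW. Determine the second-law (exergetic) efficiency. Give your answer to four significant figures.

COP_actual = Q̇_C/Ẇ = 1.970/0.4730 = 4.165.
In absolute terms T_C = 278.15 K and T_H = 295.93 K, so ΔT = 17.78 K.
COP_Carnot = T_C/ΔT = 278.15/17.78 = 15.65.
η_II = COP_actual/COP_Carnot = 4.165/15.65 = 0.2662.

0.2662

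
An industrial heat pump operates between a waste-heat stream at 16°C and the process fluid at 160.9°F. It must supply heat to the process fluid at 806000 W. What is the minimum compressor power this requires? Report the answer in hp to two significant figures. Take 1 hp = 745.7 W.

170 hp

In absolute terms T_C = 289.15 K and T_H = 344.76 K, so ΔT = 55.61 K.
COP_Carnot = T_H/ΔT = 344.76/55.61 = 6.200.
Ẇ_min = Q̇/COP_Carnot = 806000/6.200 = 130000 W = 174.3 hp.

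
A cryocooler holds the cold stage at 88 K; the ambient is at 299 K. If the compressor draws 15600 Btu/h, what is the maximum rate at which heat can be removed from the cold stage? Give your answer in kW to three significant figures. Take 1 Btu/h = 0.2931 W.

The reservoir spacing is ΔT = 299 − 88 = 211.0 K.
COP_Carnot = T_C/ΔT = 88.00/211.0 = 0.4171.
Q̇_max = COP_Carnot × Ẇ = 0.4171 × 15600 Btu/h = 6506 Btu/h = 1.907 kW.

1.91 kW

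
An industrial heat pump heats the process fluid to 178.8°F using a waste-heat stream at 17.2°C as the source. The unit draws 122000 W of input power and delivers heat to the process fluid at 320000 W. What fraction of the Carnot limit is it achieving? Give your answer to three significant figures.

COP_actual = Q̇_H/Ẇ = 320000/122000 = 2.623.
In absolute terms T_C = 290.35 K and T_H = 354.71 K, so ΔT = 64.36 K.
COP_Carnot = T_H/ΔT = 354.71/64.36 = 5.512.
η_II = COP_actual/COP_Carnot = 2.623/5.512 = 0.4759.

0.476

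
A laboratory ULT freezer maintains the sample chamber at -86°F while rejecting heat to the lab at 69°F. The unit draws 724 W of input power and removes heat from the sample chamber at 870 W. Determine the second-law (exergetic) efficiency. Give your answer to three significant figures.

0.498

COP_actual = Q̇_C/Ẇ = 870.0/724.0 = 1.202.
In absolute terms T_C = 207.59 K and T_H = 293.71 K, so ΔT = 86.11 K.
COP_Carnot = T_C/ΔT = 207.59/86.11 = 2.411.
η_II = COP_actual/COP_Carnot = 1.202/2.411 = 0.4985.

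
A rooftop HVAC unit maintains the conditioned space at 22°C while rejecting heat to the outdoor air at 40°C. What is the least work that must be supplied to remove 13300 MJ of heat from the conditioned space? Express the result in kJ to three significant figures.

In absolute terms T_C = 295.15 K and T_H = 313.15 K, so ΔT = 18.00 K.
The reversible limit is COP_R = T_C/ΔT = 16.40, so W_min = Q_C/COP = Q_C·ΔT/T_C.
W_min = 13300 × 18.00/295.15 = 811.1 MJ = 811100 kJ.

811000 kJ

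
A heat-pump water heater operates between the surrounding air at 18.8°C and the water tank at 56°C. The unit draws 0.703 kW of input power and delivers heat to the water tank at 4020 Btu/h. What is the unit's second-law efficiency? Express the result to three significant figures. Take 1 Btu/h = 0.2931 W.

Converting, Q̇_H = 4020 Btu/h = 1.178 kW, so COP_actual = Q̇_H/Ẇ = 1.178/0.7030 = 1.676.
In absolute terms T_C = 291.95 K and T_H = 329.15 K, so ΔT = 37.20 K.
COP_Carnot = T_H/ΔT = 329.15/37.20 = 8.848.
η_II = COP_actual/COP_Carnot = 1.676/8.848 = 0.1894.

0.189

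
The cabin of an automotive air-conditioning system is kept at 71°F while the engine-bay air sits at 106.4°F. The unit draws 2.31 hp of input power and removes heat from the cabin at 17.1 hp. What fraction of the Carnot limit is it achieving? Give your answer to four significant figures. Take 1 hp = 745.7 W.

0.4938

COP_actual = Q̇_C/Ẇ = 17.10/2.310 = 7.403.
In absolute terms T_C = 294.82 K and T_H = 314.48 K, so ΔT = 19.67 K.
COP_Carnot = T_C/ΔT = 294.82/19.67 = 14.99.
η_II = COP_actual/COP_Carnot = 7.403/14.99 = 0.4938.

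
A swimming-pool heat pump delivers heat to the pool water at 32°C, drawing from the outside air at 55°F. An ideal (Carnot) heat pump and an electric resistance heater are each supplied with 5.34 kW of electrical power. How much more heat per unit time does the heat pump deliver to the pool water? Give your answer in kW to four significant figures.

79.43 kW

In absolute terms T_C = 285.93 K and T_H = 305.15 K, so ΔT = 19.22 K.
COP_Carnot = T_H/ΔT = 305.15/19.22 = 15.87.
The heat pump delivers Q̇_H = COP × Ẇ = 84.77 kW; the resistance heater delivers Ẇ = 5.340 kW.
Extra = (COP − 1)·Ẇ = 79.43 kW.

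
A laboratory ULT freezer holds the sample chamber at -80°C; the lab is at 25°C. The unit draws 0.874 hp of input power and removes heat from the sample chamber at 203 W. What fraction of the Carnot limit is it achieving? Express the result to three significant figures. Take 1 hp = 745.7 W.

0.169

Converting, Q̇_C = 203.0 W = 0.2722 hp, so COP_actual = Q̇_C/Ẇ = 0.2722/0.8740 = 0.3115.
In absolute terms T_C = 193.15 K and T_H = 298.15 K, so ΔT = 105.0 K.
COP_Carnot = T_C/ΔT = 193.15/105.0 = 1.840.
η_II = COP_actual/COP_Carnot = 0.3115/1.840 = 0.1693.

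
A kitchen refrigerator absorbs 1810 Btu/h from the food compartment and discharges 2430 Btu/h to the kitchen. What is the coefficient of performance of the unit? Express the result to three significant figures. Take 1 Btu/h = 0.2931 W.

2.92

The first law gives Q̇_H = Q̇_C + Ẇ, so the three rates are Q̇_C = 1810, Q̇_H = 2430, Ẇ = 620.0 Btu/h.
COP_R = Q̇_C/Ẇ = 1810/620.0 = 2.919.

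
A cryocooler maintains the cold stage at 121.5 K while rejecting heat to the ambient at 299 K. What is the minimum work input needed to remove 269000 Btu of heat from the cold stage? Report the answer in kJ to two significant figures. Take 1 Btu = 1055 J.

410000 kJ

The reservoir spacing is ΔT = 299 − 121.5 = 177.5 K.
The reversible limit is COP_R = T_C/ΔT = 0.6845, so W_min = Q_C/COP = Q_C·ΔT/T_C.
W_min = 269000 × 177.5/121.50 = 393000 Btu = 414600 kJ.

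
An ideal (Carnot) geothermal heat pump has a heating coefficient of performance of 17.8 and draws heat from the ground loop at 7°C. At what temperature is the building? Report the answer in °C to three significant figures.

23.7 °C

COP_HP = T_H/(T_H − T_C) rearranges to T_H = COP·T_C/(COP − 1).
With T_C = 280.15 K, T_H = 17.8 × 280.15/16.80 = 296.83 K.
Converting, 296.83 K = 23.68°C.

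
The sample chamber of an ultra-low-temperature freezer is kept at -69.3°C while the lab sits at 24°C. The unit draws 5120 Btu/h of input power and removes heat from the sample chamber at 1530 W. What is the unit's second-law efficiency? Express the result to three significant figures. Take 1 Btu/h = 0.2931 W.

0.467

Converting, Q̇_C = 1530 W = 5220 Btu/h, so COP_actual = Q̇_C/Ẇ = 5220/5120 = 1.020.
In absolute terms T_C = 203.85 K and T_H = 297.15 K, so ΔT = 93.30 K.
COP_Carnot = T_C/ΔT = 203.85/93.30 = 2.185.
η_II = COP_actual/COP_Carnot = 1.020/2.185 = 0.4666.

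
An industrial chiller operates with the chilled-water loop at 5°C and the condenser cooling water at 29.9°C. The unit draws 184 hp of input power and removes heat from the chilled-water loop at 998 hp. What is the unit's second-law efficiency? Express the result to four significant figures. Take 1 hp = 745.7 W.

0.4855

COP_actual = Q̇_C/Ẇ = 998.0/184.0 = 5.424.
In absolute terms T_C = 278.15 K and T_H = 303.05 K, so ΔT = 24.90 K.
COP_Carnot = T_C/ΔT = 278.15/24.90 = 11.17.
η_II = COP_actual/COP_Carnot = 5.424/11.17 = 0.4855.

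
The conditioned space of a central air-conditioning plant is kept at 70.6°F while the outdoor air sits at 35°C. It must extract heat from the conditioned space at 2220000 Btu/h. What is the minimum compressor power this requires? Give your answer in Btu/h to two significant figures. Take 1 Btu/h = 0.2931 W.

100000 Btu/h

In absolute terms T_C = 294.59 K and T_H = 308.15 K, so ΔT = 13.56 K.
COP_Carnot = T_C/ΔT = 294.59/13.56 = 21.73.
Ẇ_min = Q̇/COP_Carnot = 2220000/21.73 = 102200 Btu/h.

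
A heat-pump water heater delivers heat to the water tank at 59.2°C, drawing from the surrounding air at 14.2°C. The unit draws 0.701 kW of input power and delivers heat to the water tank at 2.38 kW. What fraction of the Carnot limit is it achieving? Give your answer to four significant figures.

0.4597

COP_actual = Q̇_H/Ẇ = 2.380/0.7010 = 3.395.
In absolute terms T_C = 287.35 K and T_H = 332.35 K, so ΔT = 45.00 K.
COP_Carnot = T_H/ΔT = 332.35/45.00 = 7.386.
η_II = COP_actual/COP_Carnot = 3.395/7.386 = 0.4597.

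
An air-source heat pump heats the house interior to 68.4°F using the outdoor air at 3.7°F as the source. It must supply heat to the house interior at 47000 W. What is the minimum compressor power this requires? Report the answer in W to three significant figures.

In absolute terms T_C = 257.43 K and T_H = 293.37 K, so ΔT = 35.94 K.
COP_Carnot = T_H/ΔT = 293.37/35.94 = 8.162.
Ẇ_min = Q̇/COP_Carnot = 47000/8.162 = 5759 W.

5760 W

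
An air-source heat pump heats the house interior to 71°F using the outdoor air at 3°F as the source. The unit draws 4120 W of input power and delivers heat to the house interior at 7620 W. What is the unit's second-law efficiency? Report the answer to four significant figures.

COP_actual = Q̇_H/Ẇ = 7620/4120 = 1.850.
In absolute terms T_C = 257.04 K and T_H = 294.82 K, so ΔT = 37.78 K.
COP_Carnot = T_H/ΔT = 294.82/37.78 = 7.804.
η_II = COP_actual/COP_Carnot = 1.850/7.804 = 0.2370.

0.2370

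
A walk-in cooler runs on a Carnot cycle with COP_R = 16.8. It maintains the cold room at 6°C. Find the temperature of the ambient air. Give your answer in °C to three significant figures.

22.6 °C

COP_R = T_C/(T_H − T_C) gives T_H − T_C = T_C/COP.
With T_C = 279.15 K, T_H = 279.15 × (1 + 1/16.8) = 295.77 K.
Converting, 295.77 K = 22.62°C.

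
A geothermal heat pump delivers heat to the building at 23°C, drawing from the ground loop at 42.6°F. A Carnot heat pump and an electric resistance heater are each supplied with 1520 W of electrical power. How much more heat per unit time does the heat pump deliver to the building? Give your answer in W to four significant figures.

24790 W

In absolute terms T_C = 279.04 K and T_H = 296.15 K, so ΔT = 17.11 K.
COP_Carnot = T_H/ΔT = 296.15/17.11 = 17.31.
The heat pump delivers Q̇_H = COP × Ẇ = 26310 W; the resistance heater delivers Ẇ = 1520 W.
Extra = (COP − 1)·Ẇ = 24790 W.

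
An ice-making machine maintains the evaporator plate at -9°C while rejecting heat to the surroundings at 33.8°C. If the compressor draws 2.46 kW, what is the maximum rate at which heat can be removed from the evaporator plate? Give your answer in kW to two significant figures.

In absolute terms T_C = 264.15 K and T_H = 306.95 K, so ΔT = 42.80 K.
COP_Carnot = T_C/ΔT = 264.15/42.80 = 6.172.
Q̇_max = COP_Carnot × Ẇ = 6.172 × 2.460 kW = 15.18 kW.

15 kW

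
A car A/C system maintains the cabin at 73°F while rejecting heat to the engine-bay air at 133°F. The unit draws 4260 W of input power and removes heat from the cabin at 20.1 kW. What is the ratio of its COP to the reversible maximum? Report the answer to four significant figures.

0.5315

Converting, Q̇_C = 20.10 kW = 20100 W, so COP_actual = Q̇_C/Ẇ = 20100/4260 = 4.718.
In absolute terms T_C = 295.93 K and T_H = 329.26 K, so ΔT = 33.33 K.
COP_Carnot = T_C/ΔT = 295.93/33.33 = 8.878.
η_II = COP_actual/COP_Carnot = 4.718/8.878 = 0.5315.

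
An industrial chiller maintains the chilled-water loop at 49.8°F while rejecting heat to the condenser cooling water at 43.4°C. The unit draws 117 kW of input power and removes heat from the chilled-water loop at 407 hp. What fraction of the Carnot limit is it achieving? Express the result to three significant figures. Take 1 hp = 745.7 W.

Converting, Q̇_C = 407.0 hp = 303.5 kW, so COP_actual = Q̇_C/Ẇ = 303.5/117.0 = 2.594.
In absolute terms T_C = 283.04 K and T_H = 316.55 K, so ΔT = 33.51 K.
COP_Carnot = T_C/ΔT = 283.04/33.51 = 8.446.
η_II = COP_actual/COP_Carnot = 2.594/8.446 = 0.3071.

0.307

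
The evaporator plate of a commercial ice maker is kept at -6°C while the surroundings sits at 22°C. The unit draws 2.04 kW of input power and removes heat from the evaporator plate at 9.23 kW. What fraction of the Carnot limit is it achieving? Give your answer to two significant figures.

COP_actual = Q̇_C/Ẇ = 9.230/2.040 = 4.525.
In absolute terms T_C = 267.15 K and T_H = 295.15 K, so ΔT = 28.00 K.
COP_Carnot = T_C/ΔT = 267.15/28.00 = 9.541.
η_II = COP_actual/COP_Carnot = 4.525/9.541 = 0.4742.

0.47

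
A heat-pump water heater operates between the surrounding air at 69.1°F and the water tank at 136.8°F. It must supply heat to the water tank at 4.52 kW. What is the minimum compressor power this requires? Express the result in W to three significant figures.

513 W

In absolute terms T_C = 293.76 K and T_H = 331.37 K, so ΔT = 37.61 K.
COP_Carnot = T_H/ΔT = 331.37/37.61 = 8.810.
Ẇ_min = Q̇/COP_Carnot = 4.520/8.810 = 0.5130 kW = 513.0 W.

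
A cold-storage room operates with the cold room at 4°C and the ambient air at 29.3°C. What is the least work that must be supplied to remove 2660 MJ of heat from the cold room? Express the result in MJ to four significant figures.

242.8 MJ

In absolute terms T_C = 277.15 K and T_H = 302.45 K, so ΔT = 25.30 K.
The reversible limit is COP_R = T_C/ΔT = 10.95, so W_min = Q_C/COP = Q_C·ΔT/T_C.
W_min = 2660 × 25.30/277.15 = 242.8 MJ.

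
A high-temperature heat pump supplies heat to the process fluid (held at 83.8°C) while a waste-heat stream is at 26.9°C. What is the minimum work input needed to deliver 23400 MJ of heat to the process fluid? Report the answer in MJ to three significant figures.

In absolute terms T_C = 300.05 K and T_H = 356.95 K, so ΔT = 56.90 K.
The reversible limit is COP_HP = T_H/ΔT = 6.273, so W_min = Q_H/COP = Q_H·ΔT/T_H.
W_min = 23400 × 56.90/356.95 = 3730 MJ.

3730 MJ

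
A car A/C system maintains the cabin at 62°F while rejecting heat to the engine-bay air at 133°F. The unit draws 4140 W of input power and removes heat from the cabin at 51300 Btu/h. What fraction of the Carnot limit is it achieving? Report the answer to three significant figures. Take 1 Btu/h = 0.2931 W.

Converting, Q̇_C = 51300 Btu/h = 15040 W, so COP_actual = Q̇_C/Ẇ = 15040/4140 = 3.632.
In absolute terms T_C = 289.82 K and T_H = 329.26 K, so ΔT = 39.44 K.
COP_Carnot = T_C/ΔT = 289.82/39.44 = 7.347.
η_II = COP_actual/COP_Carnot = 3.632/7.347 = 0.4943.

0.494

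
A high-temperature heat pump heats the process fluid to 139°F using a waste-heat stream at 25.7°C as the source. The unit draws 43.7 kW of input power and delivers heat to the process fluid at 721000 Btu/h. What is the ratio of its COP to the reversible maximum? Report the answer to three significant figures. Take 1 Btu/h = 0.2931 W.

Converting, Q̇_H = 721000 Btu/h = 211.3 kW, so COP_actual = Q̇_H/Ẇ = 211.3/43.70 = 4.836.
In absolute terms T_C = 298.85 K and T_H = 332.59 K, so ΔT = 33.74 K.
COP_Carnot = T_H/ΔT = 332.59/33.74 = 9.856.
η_II = COP_actual/COP_Carnot = 4.836/9.856 = 0.4906.

0.491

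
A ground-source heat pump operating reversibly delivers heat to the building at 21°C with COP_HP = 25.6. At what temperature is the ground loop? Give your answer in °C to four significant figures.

9.510 °C

COP_HP = T_H/(T_H − T_C) gives T_H − T_C = T_H/COP.
With T_H = 294.15 K, T_C = 294.15 × (1 − 1/25.6) = 282.66 K.
Converting, 282.66 K = 9.51°C.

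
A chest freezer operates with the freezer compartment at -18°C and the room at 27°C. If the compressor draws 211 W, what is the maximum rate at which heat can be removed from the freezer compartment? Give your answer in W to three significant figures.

1200 W

In absolute terms T_C = 255.15 K and T_H = 300.15 K, so ΔT = 45.00 K.
COP_Carnot = T_C/ΔT = 255.15/45.00 = 5.670.
Q̇_max = COP_Carnot × Ẇ = 5.670 × 211.0 W = 1196 W.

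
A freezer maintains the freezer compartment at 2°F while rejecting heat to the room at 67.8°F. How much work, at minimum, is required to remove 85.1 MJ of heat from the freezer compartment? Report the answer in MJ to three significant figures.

In absolute terms T_C = 256.48 K and T_H = 293.04 K, so ΔT = 36.56 K.
The reversible limit is COP_R = T_C/ΔT = 7.016, so W_min = Q_C/COP = Q_C·ΔT/T_C.
W_min = 85.10 × 36.56/256.48 = 12.13 MJ.

12.1 MJ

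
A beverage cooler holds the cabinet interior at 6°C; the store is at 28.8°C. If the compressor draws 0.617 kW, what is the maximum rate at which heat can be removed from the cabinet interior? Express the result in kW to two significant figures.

7.6 kW

In absolute terms T_C = 279.15 K and T_H = 301.95 K, so ΔT = 22.80 K.
COP_Carnot = T_C/ΔT = 279.15/22.80 = 12.24.
Q̇_max = COP_Carnot × Ẇ = 12.24 × 0.6170 kW = 7.554 kW.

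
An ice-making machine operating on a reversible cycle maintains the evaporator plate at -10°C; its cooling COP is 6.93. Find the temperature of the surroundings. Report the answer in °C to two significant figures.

28 °C

COP_R = T_C/(T_H − T_C) gives T_H − T_C = T_C/COP.
With T_C = 263.15 K, T_H = 263.15 × (1 + 1/6.93) = 301.12 K.
Converting, 301.12 K = 27.97°C.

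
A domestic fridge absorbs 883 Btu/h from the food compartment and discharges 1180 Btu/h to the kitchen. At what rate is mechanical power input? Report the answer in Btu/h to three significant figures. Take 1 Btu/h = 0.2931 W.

For a cyclic device the first law requires Q̇_H = Q̇_C + Ẇ.
Ẇ = Q̇_H − Q̇_C = 297.0 Btu/h.

297 Btu/h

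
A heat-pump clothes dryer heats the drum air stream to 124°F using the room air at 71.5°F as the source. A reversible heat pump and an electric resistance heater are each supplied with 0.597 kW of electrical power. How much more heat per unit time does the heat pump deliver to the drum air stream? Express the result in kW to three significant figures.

6.04 kW

In absolute terms T_C = 295.09 K and T_H = 324.26 K, so ΔT = 29.17 K.
COP_Carnot = T_H/ΔT = 324.26/29.17 = 11.12.
The heat pump delivers Q̇_H = COP × Ẇ = 6.637 kW; the resistance heater delivers Ẇ = 0.5970 kW.
Extra = (COP − 1)·Ẇ = 6.040 kW.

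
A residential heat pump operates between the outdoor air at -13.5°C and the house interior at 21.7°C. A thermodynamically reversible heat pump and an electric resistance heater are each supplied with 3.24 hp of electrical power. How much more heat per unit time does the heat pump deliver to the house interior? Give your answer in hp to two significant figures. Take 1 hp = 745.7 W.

In absolute terms T_C = 259.65 K and T_H = 294.85 K, so ΔT = 35.20 K.
COP_Carnot = T_H/ΔT = 294.85/35.20 = 8.376.
The heat pump delivers Q̇_H = COP × Ẇ = 27.14 hp; the resistance heater delivers Ẇ = 3.240 hp.
Extra = (COP − 1)·Ẇ = 23.90 hp.

24 hp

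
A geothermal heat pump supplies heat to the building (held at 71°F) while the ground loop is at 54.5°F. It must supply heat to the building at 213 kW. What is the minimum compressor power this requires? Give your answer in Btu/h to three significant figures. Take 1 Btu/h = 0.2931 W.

22600 Btu/h

In absolute terms T_C = 285.65 K and T_H = 294.82 K, so ΔT = 9.167 K.
COP_Carnot = T_H/ΔT = 294.82/9.167 = 32.16.
Ẇ_min = Q̇/COP_Carnot = 213.0/32.16 = 6.623 kW = 22600 Btu/h.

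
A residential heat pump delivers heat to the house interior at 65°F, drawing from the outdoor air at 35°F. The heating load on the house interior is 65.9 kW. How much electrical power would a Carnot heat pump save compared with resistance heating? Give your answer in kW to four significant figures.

In absolute terms T_C = 274.82 K and T_H = 291.48 K, so ΔT = 16.67 K.
COP_Carnot = T_H/ΔT = 291.48/16.67 = 17.49.
Resistance heating needs Ẇ_res = Q̇_H = 65.90 kW; the reversible heat pump needs only Ẇ_hp = Q̇_H/COP = 3.768 kW.
Saving = 65.90 − 3.768 = 62.13 kW.

62.13 kW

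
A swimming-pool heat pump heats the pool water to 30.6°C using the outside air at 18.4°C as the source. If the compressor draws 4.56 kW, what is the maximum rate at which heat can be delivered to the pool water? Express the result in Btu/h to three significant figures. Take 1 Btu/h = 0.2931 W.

In absolute terms T_C = 291.55 K and T_H = 303.75 K, so ΔT = 12.20 K.
COP_Carnot = T_H/ΔT = 303.75/12.20 = 24.90.
Q̇_max = COP_Carnot × Ẇ = 24.90 × 4.560 kW = 113.5 kW = 387400 Btu/h.

387000 Btu/h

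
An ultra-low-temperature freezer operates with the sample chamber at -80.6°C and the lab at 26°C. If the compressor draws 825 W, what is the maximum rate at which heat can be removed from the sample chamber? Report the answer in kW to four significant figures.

1.490 kW

In absolute terms T_C = 192.55 K and T_H = 299.15 K, so ΔT = 106.6 K.
COP_Carnot = T_C/ΔT = 192.55/106.6 = 1.806.
Q̇_max = COP_Carnot × Ẇ = 1.806 × 825.0 W = 1490 W = 1.490 kW.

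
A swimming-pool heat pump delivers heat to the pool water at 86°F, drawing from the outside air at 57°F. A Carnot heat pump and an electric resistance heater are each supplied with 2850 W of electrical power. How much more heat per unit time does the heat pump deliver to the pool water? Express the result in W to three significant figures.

50800 W

In absolute terms T_C = 287.04 K and T_H = 303.15 K, so ΔT = 16.11 K.
COP_Carnot = T_H/ΔT = 303.15/16.11 = 18.82.
The heat pump delivers Q̇_H = COP × Ẇ = 53630 W; the resistance heater delivers Ẇ = 2850 W.
Extra = (COP − 1)·Ẇ = 50780 W.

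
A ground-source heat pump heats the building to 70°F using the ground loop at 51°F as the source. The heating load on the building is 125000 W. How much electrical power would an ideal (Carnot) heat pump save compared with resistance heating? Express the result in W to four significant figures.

120500 W

In absolute terms T_C = 283.71 K and T_H = 294.26 K, so ΔT = 10.56 K.
COP_Carnot = T_H/ΔT = 294.26/10.56 = 27.88.
Resistance heating needs Ẇ_res = Q̇_H = 125000 W; the reversible heat pump needs only Ẇ_hp = Q̇_H/COP = 4484 W.
Saving = 125000 − 4484 = 120500 W.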